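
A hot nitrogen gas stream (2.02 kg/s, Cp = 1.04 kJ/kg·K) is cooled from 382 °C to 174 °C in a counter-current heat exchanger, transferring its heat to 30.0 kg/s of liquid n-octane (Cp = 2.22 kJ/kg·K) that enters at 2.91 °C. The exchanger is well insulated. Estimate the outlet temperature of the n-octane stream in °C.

Heat released by hot stream: Q = 2.02 × 1.04 × (382 − 174) = 436.97 kJ/s
Energy balance on cold side (adiabatic exchanger): Q = ṁ_c·Cp_c·(T_c,out − T_c,in)
T_c,out = 2.91 + 436.97/(30.0 × 2.22) = 9.4711 °C

T_c,out = 9.47 °C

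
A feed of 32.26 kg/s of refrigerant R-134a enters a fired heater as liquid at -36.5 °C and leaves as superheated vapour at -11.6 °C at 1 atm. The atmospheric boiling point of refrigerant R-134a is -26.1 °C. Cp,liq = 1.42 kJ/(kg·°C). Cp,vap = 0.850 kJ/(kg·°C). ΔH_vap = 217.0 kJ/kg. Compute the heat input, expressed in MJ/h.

Q = 28300 MJ/h

liquid -36.5→-26.1 °C: 14.768 kJ/kg
vaporisation at -26.1 °C: 217 kJ/kg
vapour -26.1→-11.6 °C: 12.325 kJ/kg
Δh = 14.768 + 217 + 12.325 = 244.09 kJ/kg
Q = ṁ·Δh = 32.26 kg/s × 244.09 kJ/kg = 7874.4 kJ/s
|Q| = 7874.4 kW = 28348 MJ/h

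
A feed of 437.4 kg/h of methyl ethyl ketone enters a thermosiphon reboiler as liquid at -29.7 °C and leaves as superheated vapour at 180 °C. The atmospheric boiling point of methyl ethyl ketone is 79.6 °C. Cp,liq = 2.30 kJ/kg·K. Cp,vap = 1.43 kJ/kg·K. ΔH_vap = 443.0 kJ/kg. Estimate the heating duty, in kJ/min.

liquid -29.7→79.6 °C: 251.39 kJ/kg
vaporisation at 79.6 °C: 443 kJ/kg
vapour 79.6→180 °C: 143.57 kJ/kg
Δh = 251.39 + 443 + 143.57 = 837.96 kJ/kg
Q = ṁ·Δh = 437.4 kg/h × 837.96 kJ/kg = 366520 kJ/h
|Q| = 101.81 kW = 6108.7 kJ/min

Q = 6110 kJ/min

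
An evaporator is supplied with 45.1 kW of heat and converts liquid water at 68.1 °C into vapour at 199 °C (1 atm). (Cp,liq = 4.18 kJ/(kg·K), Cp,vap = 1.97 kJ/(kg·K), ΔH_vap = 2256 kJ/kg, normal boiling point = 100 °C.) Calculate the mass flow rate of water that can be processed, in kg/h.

Δh = 4.18×(100−68.1) + 2256 + 1.97×(199−100) = 2584.4 kJ/kg
Q = 45.1 kW = 45.1 kJ/s = 162360 kJ/h
ṁ = Q/Δh = 162360 / 2584.4 = 62.824 kg/h

ṁ = 62.8 kg/h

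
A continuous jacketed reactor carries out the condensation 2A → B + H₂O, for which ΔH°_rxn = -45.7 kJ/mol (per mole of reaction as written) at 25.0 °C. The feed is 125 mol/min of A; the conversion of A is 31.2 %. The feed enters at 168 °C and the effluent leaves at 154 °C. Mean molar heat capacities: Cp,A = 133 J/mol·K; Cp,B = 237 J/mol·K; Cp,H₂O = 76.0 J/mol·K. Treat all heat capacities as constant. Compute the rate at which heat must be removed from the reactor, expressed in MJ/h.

Q_out = 60.3 MJ/h

Extent of reaction ξ = 0.312 × 125 / 2 = 19.5 mol/min
Reaction term: ξ·ΔH°_rxn = 19.5 × -45.7 = -891.15 kJ/min
Sensible, feed 168→25 °C: -2377.4 kJ/min
Outlet flows (mol/min): A 86, B 19.5, H₂O 19.5
Sensible, products 25→154 °C: 2262.9 kJ/min
Q = ΔH = -1005.7 kJ/min = -16.761 kW
Heat removed = 60.34 MJ/h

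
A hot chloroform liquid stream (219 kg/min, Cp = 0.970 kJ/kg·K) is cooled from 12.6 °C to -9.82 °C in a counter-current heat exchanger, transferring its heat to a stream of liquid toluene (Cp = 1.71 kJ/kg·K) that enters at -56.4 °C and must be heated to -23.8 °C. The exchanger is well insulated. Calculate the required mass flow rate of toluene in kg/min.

ṁ_c = 85.4 kg/min

Heat released by hot stream: Q = 219 × 0.970 × (12.6 − -9.82) = 4762.7 kJ/min
Energy balance on cold side (adiabatic exchanger): Q = ṁ_c·Cp_c·(T_c,out − T_c,in)
ṁ_c = 4762.7 / [1.71 × (-23.8 − -56.4)] = 85.435 kg/min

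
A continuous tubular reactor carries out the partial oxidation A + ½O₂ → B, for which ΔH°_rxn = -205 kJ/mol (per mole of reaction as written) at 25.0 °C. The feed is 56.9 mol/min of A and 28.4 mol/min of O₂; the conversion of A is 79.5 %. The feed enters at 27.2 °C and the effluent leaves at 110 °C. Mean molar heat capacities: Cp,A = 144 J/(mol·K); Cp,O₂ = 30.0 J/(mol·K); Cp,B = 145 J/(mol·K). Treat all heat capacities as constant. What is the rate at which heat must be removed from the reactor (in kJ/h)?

Q_out = 515000 kJ/h

Extent of reaction ξ = 0.795 × 56.9 = 45.236 mol/min
Reaction term: ξ·ΔH°_rxn = 45.236 × -205 = -9273.3 kJ/min
Sensible, feed 27.2→25 °C: -19.9 kJ/min
Outlet flows (mol/min): A 11.664, O₂ 5.7822, B 45.236
Sensible, products 25→110 °C: 715.05 kJ/min
Q = ΔH = -8578.1 kJ/min = -142.97 kW
Heat removed = 514690 kJ/h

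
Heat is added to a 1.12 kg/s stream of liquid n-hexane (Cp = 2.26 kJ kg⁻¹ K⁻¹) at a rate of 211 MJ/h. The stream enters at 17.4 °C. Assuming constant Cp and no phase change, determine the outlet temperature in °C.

Q = 211 MJ/h = 58.611 kJ/s
ΔT = Q/(ṁ·Cp) = 58.611/(1.12×2.26) = 23.155 K
T_out = 17.4 + 23.155 = 40.555 °C

T_out = 40.6 °C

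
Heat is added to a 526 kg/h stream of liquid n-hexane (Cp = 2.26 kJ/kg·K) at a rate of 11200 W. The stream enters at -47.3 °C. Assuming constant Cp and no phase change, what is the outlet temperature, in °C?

T_out = -13.4 °C

Q = 11200 W = 40320 kJ/h
ΔT = Q/(ṁ·Cp) = 40320/(526×2.26) = 33.918 K
T_out = -47.3 + 33.918 = -13.382 °C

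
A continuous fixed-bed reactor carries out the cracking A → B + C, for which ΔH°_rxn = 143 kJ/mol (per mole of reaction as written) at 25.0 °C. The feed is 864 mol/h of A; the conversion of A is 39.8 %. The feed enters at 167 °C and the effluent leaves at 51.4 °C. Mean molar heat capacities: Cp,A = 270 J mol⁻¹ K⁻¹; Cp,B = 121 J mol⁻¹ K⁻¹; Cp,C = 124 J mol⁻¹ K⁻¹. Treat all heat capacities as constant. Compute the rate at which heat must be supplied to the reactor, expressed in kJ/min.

Q_in = 366 kJ/min

Extent of reaction ξ = 0.398 × 864 = 343.87 mol/h
Reaction term: ξ·ΔH°_rxn = 343.87 × 143 = 49174 kJ/h
Sensible, feed 167→25 °C: -33126 kJ/h
Outlet flows (mol/h): A 520.13, B 343.87, C 343.87
Sensible, products 25→51.4 °C: 5931.6 kJ/h
Q = ΔH = 21980 kJ/h = 6.1054 kW
Heat supplied = 366.33 kJ/min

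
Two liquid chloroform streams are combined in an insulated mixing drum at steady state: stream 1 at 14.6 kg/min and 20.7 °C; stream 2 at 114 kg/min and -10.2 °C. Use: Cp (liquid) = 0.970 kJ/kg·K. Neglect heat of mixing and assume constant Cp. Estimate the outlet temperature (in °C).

Adiabatic, steady state ⇒ Σ ṁᵢCp,ᵢ(T_out − Tᵢ) = 0
T_out = Σ ṁᵢCp,ᵢTᵢ / Σ ṁᵢCp,ᵢ
      = -834.76 / 124.74 = -6.6919 °C

T_out = -6.69 °C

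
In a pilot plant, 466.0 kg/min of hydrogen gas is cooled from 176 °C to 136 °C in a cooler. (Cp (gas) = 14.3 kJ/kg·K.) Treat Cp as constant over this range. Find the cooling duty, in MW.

Q_c = 4.44 MW

Q = ṁ·Cp·ΔT = 466.0 × 14.3 × (136 − 176) = -266550 kJ/min
Converting: 266550 / 60 s = 4442.5 kW
Cooling duty = 4.4425 MW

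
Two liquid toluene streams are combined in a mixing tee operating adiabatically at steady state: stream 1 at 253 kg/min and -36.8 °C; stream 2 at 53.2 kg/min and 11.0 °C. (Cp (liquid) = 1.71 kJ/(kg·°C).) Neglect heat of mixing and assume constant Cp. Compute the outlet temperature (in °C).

T_out = -28.5 °C

Energy balance with Q = 0: Σ ṁᵢCp,ᵢ(T_out − Tᵢ) = 0
Σ ṁᵢCp,ᵢTᵢ = 253×1.71×-36.8 + 53.2×1.71×11.0 = -14920
Σ ṁᵢCp,ᵢ = 253×1.71 + 53.2×1.71 = 523.6
T_out = -14920 / 523.6 = -28.495 °C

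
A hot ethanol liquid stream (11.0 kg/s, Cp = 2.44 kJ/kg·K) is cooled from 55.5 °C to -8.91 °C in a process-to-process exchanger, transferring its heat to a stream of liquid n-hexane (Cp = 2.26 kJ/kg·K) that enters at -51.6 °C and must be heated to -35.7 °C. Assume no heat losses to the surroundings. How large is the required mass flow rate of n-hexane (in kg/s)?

Heat released by hot stream: Q = 11.0 × 2.44 × (55.5 − -8.91) = 1728.8 kJ/s
Energy balance on cold side (adiabatic exchanger): Q = ṁ_c·Cp_c·(T_c,out − T_c,in)
ṁ_c = 1728.8 / [2.26 × (-35.7 − -51.6)] = 48.109 kg/s

ṁ_c = 48.1 kg/s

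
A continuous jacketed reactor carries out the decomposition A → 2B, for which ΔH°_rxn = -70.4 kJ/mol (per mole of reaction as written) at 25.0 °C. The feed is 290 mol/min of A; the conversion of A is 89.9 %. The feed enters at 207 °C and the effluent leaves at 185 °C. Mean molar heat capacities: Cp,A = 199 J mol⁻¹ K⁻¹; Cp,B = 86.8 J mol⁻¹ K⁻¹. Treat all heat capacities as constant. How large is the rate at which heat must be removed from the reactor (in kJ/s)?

Extent of reaction ξ = 0.899 × 290 = 260.71 mol/min
Reaction term: ξ·ΔH°_rxn = 260.71 × -70.4 = -18354 kJ/min
Sensible, feed 207→25 °C: -10503 kJ/min
Outlet flows (mol/min): A 29.29, B 521.42
Sensible, products 25→185 °C: 8174.1 kJ/min
Q = ΔH = -20683 kJ/min = -344.72 kW
Heat removed = 344.72 kJ/s

Q_out = 345 kJ/s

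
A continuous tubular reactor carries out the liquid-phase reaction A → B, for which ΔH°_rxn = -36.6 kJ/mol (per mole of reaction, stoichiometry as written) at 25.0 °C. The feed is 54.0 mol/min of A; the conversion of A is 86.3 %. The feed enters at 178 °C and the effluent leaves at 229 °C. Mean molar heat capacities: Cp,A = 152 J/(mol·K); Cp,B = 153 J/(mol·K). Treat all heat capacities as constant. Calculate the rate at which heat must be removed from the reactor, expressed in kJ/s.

Q_out = 21.3 kJ/s

Extent of reaction ξ = 0.863 × 54.0 = 46.602 mol/min
Reaction term: ξ·ΔH°_rxn = 46.602 × -36.6 = -1705.6 kJ/min
Sensible, feed 178→25 °C: -1255.8 kJ/min
Outlet flows (mol/min): A 7.398, B 46.602
Sensible, products 25→229 °C: 1683.9 kJ/min
Q = ΔH = -1277.5 kJ/min = -21.292 kW
Heat removed = 21.292 kJ/s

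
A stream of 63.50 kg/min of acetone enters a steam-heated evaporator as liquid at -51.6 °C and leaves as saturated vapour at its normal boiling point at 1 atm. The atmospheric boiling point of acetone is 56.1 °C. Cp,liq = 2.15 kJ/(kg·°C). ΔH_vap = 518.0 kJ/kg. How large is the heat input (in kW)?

liquid -51.6→56.1 °C: 231.56 kJ/kg
vaporisation at 56.1 °C: 518 kJ/kg
Δh = 231.56 + 518 = 749.56 kJ/kg
Q = ṁ·Δh = 63.50 kg/min × 749.56 kJ/kg = 47597 kJ/min
|Q| = 793.28 kW

Q = 793 kW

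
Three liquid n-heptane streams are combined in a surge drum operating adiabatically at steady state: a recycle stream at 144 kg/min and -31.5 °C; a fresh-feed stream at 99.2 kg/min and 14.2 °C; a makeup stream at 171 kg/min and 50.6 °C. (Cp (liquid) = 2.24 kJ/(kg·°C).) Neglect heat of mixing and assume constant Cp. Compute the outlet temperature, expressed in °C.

T_out = 13.3 °C

Energy balance with Q = 0: Σ ṁᵢCp,ᵢ(T_out − Tᵢ) = 0
T_out = Σ ṁᵢCp,ᵢTᵢ / Σ ṁᵢCp,ᵢ
      = 12377 / 927.81 = 13.34 °C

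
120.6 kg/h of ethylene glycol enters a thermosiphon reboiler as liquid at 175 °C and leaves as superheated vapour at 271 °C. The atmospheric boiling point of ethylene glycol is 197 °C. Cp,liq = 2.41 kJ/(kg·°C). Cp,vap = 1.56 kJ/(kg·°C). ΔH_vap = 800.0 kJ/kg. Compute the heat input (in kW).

Q = 32.4 kW

liquid 175→197 °C: 53.02 kJ/kg
vaporisation at 197 °C: 800 kJ/kg
vapour 197→271 °C: 115.44 kJ/kg
Δh = 53.02 + 800 + 115.44 = 968.46 kJ/kg
Q = ṁ·Δh = 120.6 kg/h × 968.46 kJ/kg = 116800 kJ/h
|Q| = 32.443 kW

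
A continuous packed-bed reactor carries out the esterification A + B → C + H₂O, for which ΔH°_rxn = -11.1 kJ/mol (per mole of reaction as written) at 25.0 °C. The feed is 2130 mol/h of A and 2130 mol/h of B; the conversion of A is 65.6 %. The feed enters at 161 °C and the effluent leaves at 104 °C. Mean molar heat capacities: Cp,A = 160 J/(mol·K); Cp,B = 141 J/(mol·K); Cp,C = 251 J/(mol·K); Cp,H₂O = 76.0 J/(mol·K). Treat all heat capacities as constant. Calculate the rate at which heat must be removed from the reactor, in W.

Extent of reaction ξ = 0.656 × 2130 = 1397.3 mol/h
Reaction term: ξ·ΔH°_rxn = 1397.3 × -11.1 = -15510 kJ/h
Sensible, feed 161→25 °C: -87194 kJ/h
Outlet flows (mol/h): A 732.72, B 732.72, C 1397.3, H₂O 1397.3
Sensible, products 25→104 °C: 53519 kJ/h
Q = ΔH = -49184 kJ/h = -13.662 kW
Heat removed = 13662 W

Q_out = 13700 W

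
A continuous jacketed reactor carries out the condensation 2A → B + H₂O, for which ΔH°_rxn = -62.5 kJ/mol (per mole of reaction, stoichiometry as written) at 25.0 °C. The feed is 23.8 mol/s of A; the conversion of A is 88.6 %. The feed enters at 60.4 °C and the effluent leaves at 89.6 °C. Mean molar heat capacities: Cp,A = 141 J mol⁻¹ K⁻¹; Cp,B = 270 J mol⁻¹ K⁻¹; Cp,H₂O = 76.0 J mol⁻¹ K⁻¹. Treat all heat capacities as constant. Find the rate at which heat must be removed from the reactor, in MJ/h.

Extent of reaction ξ = 0.886 × 23.8 / 2 = 10.543 mol/s
Reaction term: ξ·ΔH°_rxn = 10.543 × -62.5 = -658.96 kJ/s
Sensible, feed 60.4→25 °C: -118.8 kJ/s
Outlet flows (mol/s): A 2.7132, B 10.543, H₂O 10.543
Sensible, products 25→89.6 °C: 260.38 kJ/s
Q = ΔH = -517.38 kJ/s = -517.38 kW
Heat removed = 1862.6 MJ/h

Q_out = 1860 MJ/h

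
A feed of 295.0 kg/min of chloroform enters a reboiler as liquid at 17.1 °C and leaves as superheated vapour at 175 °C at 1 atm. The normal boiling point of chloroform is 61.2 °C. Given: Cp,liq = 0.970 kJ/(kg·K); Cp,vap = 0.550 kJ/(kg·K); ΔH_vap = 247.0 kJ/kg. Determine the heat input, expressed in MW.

liquid 17.1→61.2 °C: 42.777 kJ/kg
vaporisation at 61.2 °C: 247 kJ/kg
vapour 61.2→175 °C: 62.59 kJ/kg
Δh = 42.777 + 247 + 62.59 = 352.37 kJ/kg
Q = ṁ·Δh = 295.0 kg/min × 352.37 kJ/kg = 103950 kJ/min
|Q| = 1732.5 kW = 1.7325 MW

Q = 1.73 MW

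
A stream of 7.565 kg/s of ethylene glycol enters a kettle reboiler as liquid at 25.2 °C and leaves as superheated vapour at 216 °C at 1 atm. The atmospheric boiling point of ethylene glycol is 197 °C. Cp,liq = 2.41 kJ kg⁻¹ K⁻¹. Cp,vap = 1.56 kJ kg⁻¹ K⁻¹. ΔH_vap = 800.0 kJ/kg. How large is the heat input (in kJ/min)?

liquid 25.2→197 °C: 414.04 kJ/kg
vaporisation at 197 °C: 800 kJ/kg
vapour 197→216 °C: 29.64 kJ/kg
Δh = 414.04 + 800 + 29.64 = 1243.7 kJ/kg
Q = ṁ·Δh = 7.565 kg/s × 1243.7 kJ/kg = 9408.4 kJ/s
|Q| = 9408.4 kW = 564510 kJ/min

Q = 565000 kJ/min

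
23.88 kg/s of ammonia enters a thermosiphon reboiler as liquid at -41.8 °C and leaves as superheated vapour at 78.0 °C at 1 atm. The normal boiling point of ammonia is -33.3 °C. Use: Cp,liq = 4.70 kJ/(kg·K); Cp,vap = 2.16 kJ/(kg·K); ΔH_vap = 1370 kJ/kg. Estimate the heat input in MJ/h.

liquid -41.8→-33.3 °C: 39.95 kJ/kg
vaporisation at -33.3 °C: 1370 kJ/kg
vapour -33.3→78.0 °C: 240.41 kJ/kg
Δh = 39.95 + 1370 + 240.41 = 1650.4 kJ/kg
Q = ṁ·Δh = 23.88 kg/s × 1650.4 kJ/kg = 39411 kJ/s
|Q| = 39411 kW = 141880 MJ/h

Q = 142000 MJ/h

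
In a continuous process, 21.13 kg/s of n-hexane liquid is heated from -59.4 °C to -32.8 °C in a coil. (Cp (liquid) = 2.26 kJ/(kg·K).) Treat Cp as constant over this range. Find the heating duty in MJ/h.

Q = ṁ·Cp·ΔT = 21.13 × 2.26 × (-32.8 − -59.4) = 1270.3 kJ/s
Heating duty = 4572.9 MJ/h

Q = 4570 MJ/h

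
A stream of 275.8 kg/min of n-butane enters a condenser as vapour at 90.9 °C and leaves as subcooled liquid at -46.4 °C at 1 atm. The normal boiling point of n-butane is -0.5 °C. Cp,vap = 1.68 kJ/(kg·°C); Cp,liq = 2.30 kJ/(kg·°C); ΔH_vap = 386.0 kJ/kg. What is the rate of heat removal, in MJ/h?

vapour 90.9→-0.5 °C: -153.55 kJ/kg
condensation at -0.5 °C: -386 kJ/kg
liquid -0.5→-46.4 °C: -105.57 kJ/kg
Δh = -153.55 + -386 + -105.57 = -645.12 kJ/kg
Q = ṁ·Δh = 275.8 kg/min × -645.12 kJ/kg = -177920 kJ/min
|Q| = 2965.4 kW = 10675 MJ/h

Q_c = 10700 MJ/h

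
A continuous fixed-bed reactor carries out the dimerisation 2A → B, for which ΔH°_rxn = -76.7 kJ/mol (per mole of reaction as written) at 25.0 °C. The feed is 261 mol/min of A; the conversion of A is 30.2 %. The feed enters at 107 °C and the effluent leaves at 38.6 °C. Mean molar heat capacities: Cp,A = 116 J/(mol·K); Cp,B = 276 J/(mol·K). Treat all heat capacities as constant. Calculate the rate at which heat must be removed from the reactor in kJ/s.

Extent of reaction ξ = 0.302 × 261 / 2 = 39.411 mol/min
Reaction term: ξ·ΔH°_rxn = 39.411 × -76.7 = -3022.8 kJ/min
Sensible, feed 107→25 °C: -2482.6 kJ/min
Outlet flows (mol/min): A 182.18, B 39.411
Sensible, products 25→38.6 °C: 435.34 kJ/min
Q = ΔH = -5070.1 kJ/min = -84.502 kW
Heat removed = 84.502 kJ/s

Q_out = 84.5 kJ/s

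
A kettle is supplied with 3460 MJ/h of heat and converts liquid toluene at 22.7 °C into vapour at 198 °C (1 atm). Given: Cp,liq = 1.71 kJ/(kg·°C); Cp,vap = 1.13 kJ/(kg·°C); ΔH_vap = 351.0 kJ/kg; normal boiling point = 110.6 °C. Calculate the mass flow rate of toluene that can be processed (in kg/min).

ṁ = 96.1 kg/min

Δh = 1.71×(110.6−22.7) + 351.0 + 1.13×(198−110.6) = 600.07 kJ/kg
Q = 3460 MJ/h = 961.11 kJ/s = 57667 kJ/min
ṁ = Q/Δh = 57667 / 600.07 = 96.1 kg/min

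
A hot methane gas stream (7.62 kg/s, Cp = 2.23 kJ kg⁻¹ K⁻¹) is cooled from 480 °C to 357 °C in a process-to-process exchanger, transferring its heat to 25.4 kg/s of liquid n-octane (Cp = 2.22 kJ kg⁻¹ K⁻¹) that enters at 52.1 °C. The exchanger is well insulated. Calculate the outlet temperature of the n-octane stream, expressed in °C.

T_c,out = 89.2 °C

Heat released by hot stream: Q = 7.62 × 2.23 × (480 − 357) = 2090.1 kJ/s
Energy balance on cold side (adiabatic exchanger): Q = ṁ_c·Cp_c·(T_c,out − T_c,in)
T_c,out = 52.1 + 2090.1/(25.4 × 2.22) = 89.166 °C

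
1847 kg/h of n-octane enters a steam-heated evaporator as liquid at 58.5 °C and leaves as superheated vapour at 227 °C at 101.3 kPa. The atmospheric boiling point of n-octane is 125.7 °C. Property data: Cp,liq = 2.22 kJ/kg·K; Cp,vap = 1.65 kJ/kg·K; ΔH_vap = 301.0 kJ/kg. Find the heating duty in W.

Q = 317000 W

liquid 58.5→125.7 °C: 149.18 kJ/kg
vaporisation at 125.7 °C: 301 kJ/kg
vapour 125.7→227 °C: 167.14 kJ/kg
Δh = 149.18 + 301 + 167.14 = 617.33 kJ/kg
Q = ṁ·Δh = 1847 kg/h × 617.33 kJ/kg = 1.1402e+06 kJ/h
|Q| = 316.72 kW = 316720 W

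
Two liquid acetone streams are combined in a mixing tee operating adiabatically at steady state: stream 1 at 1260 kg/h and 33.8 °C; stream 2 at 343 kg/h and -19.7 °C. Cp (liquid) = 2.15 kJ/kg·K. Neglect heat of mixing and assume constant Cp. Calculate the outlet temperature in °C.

Energy balance with Q = 0: Σ ṁᵢCp,ᵢ(T_out − Tᵢ) = 0
Σ ṁᵢCp,ᵢTᵢ = 1260×2.15×33.8 + 343×2.15×-19.7 = 77036
Σ ṁᵢCp,ᵢ = 1260×2.15 + 343×2.15 = 3446.4
T_out = 77036 / 3446.4 = 22.352 °C

T_out = 22.4 °C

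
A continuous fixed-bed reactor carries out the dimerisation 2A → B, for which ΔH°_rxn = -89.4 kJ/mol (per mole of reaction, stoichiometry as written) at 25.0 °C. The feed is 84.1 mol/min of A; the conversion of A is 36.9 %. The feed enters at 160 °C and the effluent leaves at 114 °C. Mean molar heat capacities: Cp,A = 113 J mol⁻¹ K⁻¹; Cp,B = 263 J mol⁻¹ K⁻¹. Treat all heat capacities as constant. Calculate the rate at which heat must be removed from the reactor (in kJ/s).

Q_out = 29.6 kJ/s

Extent of reaction ξ = 0.369 × 84.1 / 2 = 15.516 mol/min
Reaction term: ξ·ΔH°_rxn = 15.516 × -89.4 = -1387.2 kJ/min
Sensible, feed 160→25 °C: -1282.9 kJ/min
Outlet flows (mol/min): A 53.067, B 15.516
Sensible, products 25→114 °C: 896.89 kJ/min
Q = ΔH = -1773.2 kJ/min = -29.554 kW
Heat removed = 29.554 kJ/s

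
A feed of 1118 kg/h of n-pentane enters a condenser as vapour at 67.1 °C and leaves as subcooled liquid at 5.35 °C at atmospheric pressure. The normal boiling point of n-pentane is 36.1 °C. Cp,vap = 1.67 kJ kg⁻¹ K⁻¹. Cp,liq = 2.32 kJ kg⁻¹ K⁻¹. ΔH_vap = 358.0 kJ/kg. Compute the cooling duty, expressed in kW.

Q_c = 149 kW

vapour 67.1→36.1 °C: -51.77 kJ/kg
condensation at 36.1 °C: -358 kJ/kg
liquid 36.1→5.35 °C: -71.34 kJ/kg
Δh = -51.77 + -358 + -71.34 = -481.11 kJ/kg
Q = ṁ·Δh = 1118 kg/h × -481.11 kJ/kg = -537880 kJ/h
|Q| = 149.41 kW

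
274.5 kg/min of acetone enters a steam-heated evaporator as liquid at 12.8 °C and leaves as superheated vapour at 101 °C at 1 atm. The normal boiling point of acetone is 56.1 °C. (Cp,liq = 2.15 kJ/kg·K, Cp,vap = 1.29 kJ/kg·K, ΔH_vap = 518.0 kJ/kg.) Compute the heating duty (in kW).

liquid 12.8→56.1 °C: 93.095 kJ/kg
vaporisation at 56.1 °C: 518 kJ/kg
vapour 56.1→101 °C: 57.921 kJ/kg
Δh = 93.095 + 518 + 57.921 = 669.02 kJ/kg
Q = ṁ·Δh = 274.5 kg/min × 669.02 kJ/kg = 183640 kJ/min
|Q| = 3060.7 kW

Q = 3060 kW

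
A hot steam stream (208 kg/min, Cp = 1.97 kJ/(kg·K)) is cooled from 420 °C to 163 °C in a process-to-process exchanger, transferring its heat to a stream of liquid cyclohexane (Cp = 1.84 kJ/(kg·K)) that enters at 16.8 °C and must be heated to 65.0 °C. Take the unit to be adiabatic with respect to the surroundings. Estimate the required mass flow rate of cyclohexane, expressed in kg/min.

ṁ_c = 1190 kg/min

Heat released by hot stream: Q = 208 × 1.97 × (420 − 163) = 105310 kJ/min
Energy balance on cold side (adiabatic exchanger): Q = ṁ_c·Cp_c·(T_c,out − T_c,in)
ṁ_c = 105310 / [1.84 × (65.0 − 16.8)] = 1187.4 kg/min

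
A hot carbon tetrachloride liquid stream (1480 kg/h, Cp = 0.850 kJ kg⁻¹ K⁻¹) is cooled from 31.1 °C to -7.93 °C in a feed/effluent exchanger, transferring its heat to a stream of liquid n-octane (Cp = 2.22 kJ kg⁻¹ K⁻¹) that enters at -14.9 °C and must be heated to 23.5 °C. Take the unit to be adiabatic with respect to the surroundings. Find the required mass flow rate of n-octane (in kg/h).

ṁ_c = 576 kg/h

Heat released by hot stream: Q = 1480 × 0.850 × (31.1 − -7.93) = 49100 kJ/h
Energy balance on cold side (adiabatic exchanger): Q = ṁ_c·Cp_c·(T_c,out − T_c,in)
ṁ_c = 49100 / [2.22 × (23.5 − -14.9)] = 575.96 kg/h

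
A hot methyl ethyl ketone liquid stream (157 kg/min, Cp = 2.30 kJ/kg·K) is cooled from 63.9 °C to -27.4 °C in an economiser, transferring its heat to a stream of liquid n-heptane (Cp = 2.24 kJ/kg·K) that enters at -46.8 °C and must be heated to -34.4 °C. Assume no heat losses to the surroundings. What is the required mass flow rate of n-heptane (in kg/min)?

ṁ_c = 1190 kg/min

Heat released by hot stream: Q = 157 × 2.30 × (63.9 − -27.4) = 32968 kJ/min
Energy balance on cold side (adiabatic exchanger): Q = ṁ_c·Cp_c·(T_c,out − T_c,in)
ṁ_c = 32968 / [2.24 × (-34.4 − -46.8)] = 1186.9 kg/min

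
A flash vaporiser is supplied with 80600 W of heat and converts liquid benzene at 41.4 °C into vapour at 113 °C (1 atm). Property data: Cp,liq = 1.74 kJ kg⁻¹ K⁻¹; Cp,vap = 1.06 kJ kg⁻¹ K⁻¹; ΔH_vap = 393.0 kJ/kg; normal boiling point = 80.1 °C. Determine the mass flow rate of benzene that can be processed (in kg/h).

Δh = 1.74×(80.1−41.4) + 393.0 + 1.06×(113−80.1) = 495.21 kJ/kg
Q = 80600 W = 80.6 kJ/s = 290160 kJ/h
ṁ = Q/Δh = 290160 / 495.21 = 585.93 kg/h

ṁ = 586 kg/h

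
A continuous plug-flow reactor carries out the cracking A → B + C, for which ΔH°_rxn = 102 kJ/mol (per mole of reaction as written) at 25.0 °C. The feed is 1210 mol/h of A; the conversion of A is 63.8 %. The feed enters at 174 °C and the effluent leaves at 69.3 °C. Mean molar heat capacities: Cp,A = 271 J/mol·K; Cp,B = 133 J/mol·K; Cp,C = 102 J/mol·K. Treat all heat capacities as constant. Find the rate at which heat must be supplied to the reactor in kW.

Q_in = 12.0 kW

Extent of reaction ξ = 0.638 × 1210 = 771.98 mol/h
Reaction term: ξ·ΔH°_rxn = 771.98 × 102 = 78742 kJ/h
Sensible, feed 174→25 °C: -48859 kJ/h
Outlet flows (mol/h): A 438.02, B 771.98, C 771.98
Sensible, products 25→69.3 °C: 13295 kJ/h
Q = ΔH = 43179 kJ/h = 11.994 kW
Heat supplied = 11.994 kW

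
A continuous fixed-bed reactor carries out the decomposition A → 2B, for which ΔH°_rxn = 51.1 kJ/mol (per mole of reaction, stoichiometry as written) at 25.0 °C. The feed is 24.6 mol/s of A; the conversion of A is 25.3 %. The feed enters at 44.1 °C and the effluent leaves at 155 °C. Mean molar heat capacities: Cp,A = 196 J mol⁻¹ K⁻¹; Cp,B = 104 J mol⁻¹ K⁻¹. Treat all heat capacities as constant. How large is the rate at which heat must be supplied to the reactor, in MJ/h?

Extent of reaction ξ = 0.253 × 24.6 = 6.2238 mol/s
Reaction term: ξ·ΔH°_rxn = 6.2238 × 51.1 = 318.04 kJ/s
Sensible, feed 44.1→25 °C: -92.093 kJ/s
Outlet flows (mol/s): A 18.376, B 12.448
Sensible, products 25→155 °C: 636.52 kJ/s
Q = ΔH = 862.46 kJ/s = 862.46 kW
Heat supplied = 3104.9 MJ/h

Q_in = 3100 MJ/h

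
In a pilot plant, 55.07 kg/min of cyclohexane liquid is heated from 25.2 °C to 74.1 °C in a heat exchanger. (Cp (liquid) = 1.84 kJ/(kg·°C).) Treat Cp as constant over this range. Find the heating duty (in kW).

Q = ṁ·Cp·ΔT = 55.07 × 1.84 × (74.1 − 25.2) = 4955 kJ/min
Converting: 4955 / 60 s = 82.583 kW

Q = 82.6 kW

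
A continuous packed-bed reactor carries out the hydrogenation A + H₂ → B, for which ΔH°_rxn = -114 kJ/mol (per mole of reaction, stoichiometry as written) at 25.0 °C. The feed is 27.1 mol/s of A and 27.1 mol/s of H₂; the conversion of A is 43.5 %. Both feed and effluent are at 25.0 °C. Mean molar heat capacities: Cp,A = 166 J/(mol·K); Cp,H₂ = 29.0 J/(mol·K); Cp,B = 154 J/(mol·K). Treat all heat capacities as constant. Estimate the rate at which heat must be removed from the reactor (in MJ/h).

Extent of reaction ξ = 0.435 × 27.1 = 11.789 mol/s
Reaction term: ξ·ΔH°_rxn = 11.789 × -114 = -1343.9 kJ/s
Q = ΔH = -1343.9 kJ/s = -1343.9 kW
Heat removed = 4838 MJ/h

Q_out = 4840 MJ/h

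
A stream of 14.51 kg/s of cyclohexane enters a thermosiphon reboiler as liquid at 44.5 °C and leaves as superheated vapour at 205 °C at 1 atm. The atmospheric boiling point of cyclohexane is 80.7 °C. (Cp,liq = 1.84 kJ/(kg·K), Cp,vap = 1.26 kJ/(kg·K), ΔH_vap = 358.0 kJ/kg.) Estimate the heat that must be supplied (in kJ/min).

Q = 506000 kJ/min

liquid 44.5→80.7 °C: 66.608 kJ/kg
vaporisation at 80.7 °C: 358 kJ/kg
vapour 80.7→205 °C: 156.62 kJ/kg
Δh = 66.608 + 358 + 156.62 = 581.23 kJ/kg
Q = ṁ·Δh = 14.51 kg/s × 581.23 kJ/kg = 8433.6 kJ/s
|Q| = 8433.6 kW = 506020 kJ/min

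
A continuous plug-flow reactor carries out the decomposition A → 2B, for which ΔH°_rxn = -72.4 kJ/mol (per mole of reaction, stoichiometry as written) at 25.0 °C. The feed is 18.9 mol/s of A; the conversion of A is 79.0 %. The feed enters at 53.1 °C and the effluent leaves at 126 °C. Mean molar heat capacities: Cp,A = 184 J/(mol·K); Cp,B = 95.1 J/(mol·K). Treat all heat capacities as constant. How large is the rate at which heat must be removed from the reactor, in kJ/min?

Q_out = 49100 kJ/min

Extent of reaction ξ = 0.790 × 18.9 = 14.931 mol/s
Reaction term: ξ·ΔH°_rxn = 14.931 × -72.4 = -1081 kJ/s
Sensible, feed 53.1→25 °C: -97.721 kJ/s
Outlet flows (mol/s): A 3.969, B 29.862
Sensible, products 25→126 °C: 360.59 kJ/s
Q = ΔH = -818.14 kJ/s = -818.14 kW
Heat removed = 49088 kJ/min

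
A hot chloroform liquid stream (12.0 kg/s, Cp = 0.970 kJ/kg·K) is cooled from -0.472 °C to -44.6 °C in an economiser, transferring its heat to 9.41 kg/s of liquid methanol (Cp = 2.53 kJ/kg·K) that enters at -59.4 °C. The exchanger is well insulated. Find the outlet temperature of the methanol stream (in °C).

T_c,out = -37.8 °C

Heat released by hot stream: Q = 12.0 × 0.970 × (-0.472 − -44.6) = 513.65 kJ/s
Energy balance on cold side (adiabatic exchanger): Q = ṁ_c·Cp_c·(T_c,out − T_c,in)
T_c,out = -59.4 + 513.65/(9.41 × 2.53) = -37.825 °C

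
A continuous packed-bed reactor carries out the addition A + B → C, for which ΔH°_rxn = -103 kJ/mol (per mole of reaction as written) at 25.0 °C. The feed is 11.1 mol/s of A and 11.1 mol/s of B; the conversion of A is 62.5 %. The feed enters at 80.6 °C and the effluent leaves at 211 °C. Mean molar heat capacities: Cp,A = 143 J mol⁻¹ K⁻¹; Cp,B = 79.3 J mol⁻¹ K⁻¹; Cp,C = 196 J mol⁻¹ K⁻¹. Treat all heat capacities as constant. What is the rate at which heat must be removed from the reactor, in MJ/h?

Q_out = 1540 MJ/h

Extent of reaction ξ = 0.625 × 11.1 = 6.9375 mol/s
Reaction term: ξ·ΔH°_rxn = 6.9375 × -103 = -714.56 kJ/s
Sensible, feed 80.6→25 °C: -137.19 kJ/s
Outlet flows (mol/s): A 4.1625, B 4.1625, C 6.9375
Sensible, products 25→211 °C: 425.02 kJ/s
Q = ΔH = -426.73 kJ/s = -426.73 kW
Heat removed = 1536.2 MJ/h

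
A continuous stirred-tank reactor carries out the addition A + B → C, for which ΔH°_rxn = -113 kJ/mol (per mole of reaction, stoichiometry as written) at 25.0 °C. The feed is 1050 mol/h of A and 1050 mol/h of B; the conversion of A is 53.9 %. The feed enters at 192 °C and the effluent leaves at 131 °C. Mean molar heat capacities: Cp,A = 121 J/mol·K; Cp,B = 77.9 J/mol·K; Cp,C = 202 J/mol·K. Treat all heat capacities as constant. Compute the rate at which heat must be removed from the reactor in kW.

Extent of reaction ξ = 0.539 × 1050 = 565.95 mol/h
Reaction term: ξ·ΔH°_rxn = 565.95 × -113 = -63952 kJ/h
Sensible, feed 192→25 °C: -34877 kJ/h
Outlet flows (mol/h): A 484.05, B 484.05, C 565.95
Sensible, products 25→131 °C: 22324 kJ/h
Q = ΔH = -76506 kJ/h = -21.252 kW
Heat removed = 21.252 kW

Q_out = 21.3 kW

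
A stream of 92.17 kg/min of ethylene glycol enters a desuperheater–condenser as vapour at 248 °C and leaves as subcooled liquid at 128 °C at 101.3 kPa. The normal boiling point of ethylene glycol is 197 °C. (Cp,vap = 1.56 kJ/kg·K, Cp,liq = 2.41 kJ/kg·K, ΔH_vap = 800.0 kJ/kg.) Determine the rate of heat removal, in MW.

vapour 248→197 °C: -79.56 kJ/kg
condensation at 197 °C: -800 kJ/kg
liquid 197→128 °C: -166.29 kJ/kg
Δh = -79.56 + -800 + -166.29 = -1045.8 kJ/kg
Q = ṁ·Δh = 92.17 kg/min × -1045.8 kJ/kg = -96396 kJ/min
|Q| = 1606.6 kW = 1.6066 MW

Q_c = 1.61 MW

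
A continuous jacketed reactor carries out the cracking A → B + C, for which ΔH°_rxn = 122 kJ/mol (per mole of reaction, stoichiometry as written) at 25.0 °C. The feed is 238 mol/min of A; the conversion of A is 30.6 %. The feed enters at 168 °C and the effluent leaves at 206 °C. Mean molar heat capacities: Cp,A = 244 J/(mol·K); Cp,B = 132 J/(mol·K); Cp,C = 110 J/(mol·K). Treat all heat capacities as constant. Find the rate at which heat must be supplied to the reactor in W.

Extent of reaction ξ = 0.306 × 238 = 72.828 mol/min
Reaction term: ξ·ΔH°_rxn = 72.828 × 122 = 8885 kJ/min
Sensible, feed 168→25 °C: -8304.3 kJ/min
Outlet flows (mol/min): A 165.17, B 72.828, C 72.828
Sensible, products 25→206 °C: 10485 kJ/min
Q = ΔH = 11065 kJ/min = 184.42 kW
Heat supplied = 184420 W

Q_in = 184000 W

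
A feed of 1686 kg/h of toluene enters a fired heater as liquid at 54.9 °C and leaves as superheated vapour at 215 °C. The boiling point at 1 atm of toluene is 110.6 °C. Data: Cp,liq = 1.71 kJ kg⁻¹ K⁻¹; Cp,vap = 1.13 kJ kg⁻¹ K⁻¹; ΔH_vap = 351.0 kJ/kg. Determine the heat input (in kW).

Q = 264 kW

liquid 54.9→110.6 °C: 95.247 kJ/kg
vaporisation at 110.6 °C: 351 kJ/kg
vapour 110.6→215 °C: 117.97 kJ/kg
Δh = 95.247 + 351 + 117.97 = 564.22 kJ/kg
Q = ṁ·Δh = 1686 kg/h × 564.22 kJ/kg = 951270 kJ/h
|Q| = 264.24 kW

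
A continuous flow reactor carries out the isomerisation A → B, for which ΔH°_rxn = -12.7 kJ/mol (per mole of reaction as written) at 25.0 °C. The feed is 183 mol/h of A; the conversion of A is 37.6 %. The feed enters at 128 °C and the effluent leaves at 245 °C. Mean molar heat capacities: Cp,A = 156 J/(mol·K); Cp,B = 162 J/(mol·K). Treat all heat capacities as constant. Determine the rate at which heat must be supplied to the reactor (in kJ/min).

Extent of reaction ξ = 0.376 × 183 = 68.808 mol/h
Reaction term: ξ·ΔH°_rxn = 68.808 × -12.7 = -873.86 kJ/h
Sensible, feed 128→25 °C: -2940.4 kJ/h
Outlet flows (mol/h): A 114.19, B 68.808
Sensible, products 25→245 °C: 6371.4 kJ/h
Q = ΔH = 2557.1 kJ/h = 0.7103 kW
Heat supplied = 42.618 kJ/min

Q_in = 42.6 kJ/min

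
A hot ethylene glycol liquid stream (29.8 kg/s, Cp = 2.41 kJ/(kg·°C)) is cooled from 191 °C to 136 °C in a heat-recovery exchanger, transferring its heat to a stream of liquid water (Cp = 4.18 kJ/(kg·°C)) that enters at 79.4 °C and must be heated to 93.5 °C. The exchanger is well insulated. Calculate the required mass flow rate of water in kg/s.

ṁ_c = 67.0 kg/s

Heat released by hot stream: Q = 29.8 × 2.41 × (191 − 136) = 3950 kJ/s
Energy balance on cold side (adiabatic exchanger): Q = ṁ_c·Cp_c·(T_c,out − T_c,in)
ṁ_c = 3950 / [4.18 × (93.5 − 79.4)] = 67.019 kg/s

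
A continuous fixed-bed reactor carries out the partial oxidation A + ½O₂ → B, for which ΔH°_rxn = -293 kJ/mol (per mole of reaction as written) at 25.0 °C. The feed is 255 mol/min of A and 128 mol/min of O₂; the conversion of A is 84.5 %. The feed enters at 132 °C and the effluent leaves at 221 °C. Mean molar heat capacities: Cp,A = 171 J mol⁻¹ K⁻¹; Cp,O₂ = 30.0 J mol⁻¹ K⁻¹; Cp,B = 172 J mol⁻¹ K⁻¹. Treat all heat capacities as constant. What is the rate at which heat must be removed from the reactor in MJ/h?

Q_out = 3570 MJ/h

Extent of reaction ξ = 0.845 × 255 = 215.47 mol/min
Reaction term: ξ·ΔH°_rxn = 215.47 × -293 = -63134 kJ/min
Sensible, feed 132→25 °C: -5076.6 kJ/min
Outlet flows (mol/min): A 39.525, O₂ 20.263, B 215.47
Sensible, products 25→221 °C: 8708 kJ/min
Q = ΔH = -59503 kJ/min = -991.71 kW
Heat removed = 3570.2 MJ/h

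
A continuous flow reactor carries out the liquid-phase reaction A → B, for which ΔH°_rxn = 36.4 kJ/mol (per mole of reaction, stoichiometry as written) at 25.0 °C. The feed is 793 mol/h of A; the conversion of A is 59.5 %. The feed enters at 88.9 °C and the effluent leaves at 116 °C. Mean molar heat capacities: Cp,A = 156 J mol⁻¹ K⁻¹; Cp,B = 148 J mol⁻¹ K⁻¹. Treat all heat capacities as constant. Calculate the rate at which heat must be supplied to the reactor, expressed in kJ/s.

Q_in = 5.61 kJ/s

Extent of reaction ξ = 0.595 × 793 = 471.83 mol/h
Reaction term: ξ·ΔH°_rxn = 471.83 × 36.4 = 17175 kJ/h
Sensible, feed 88.9→25 °C: -7904.9 kJ/h
Outlet flows (mol/h): A 321.17, B 471.83
Sensible, products 25→116 °C: 10914 kJ/h
Q = ΔH = 20184 kJ/h = 5.6066 kW
Heat supplied = 5.6066 kJ/s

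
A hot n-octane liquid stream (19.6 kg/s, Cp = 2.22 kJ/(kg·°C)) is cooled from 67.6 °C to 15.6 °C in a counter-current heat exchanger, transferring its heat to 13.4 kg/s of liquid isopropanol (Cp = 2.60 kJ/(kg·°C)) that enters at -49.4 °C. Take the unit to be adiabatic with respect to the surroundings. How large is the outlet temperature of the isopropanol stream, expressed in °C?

Heat released by hot stream: Q = 19.6 × 2.22 × (67.6 − 15.6) = 2262.6 kJ/s
Energy balance on cold side (adiabatic exchanger): Q = ṁ_c·Cp_c·(T_c,out − T_c,in)
T_c,out = -49.4 + 2262.6/(13.4 × 2.60) = 15.543 °C

T_c,out = 15.5 °C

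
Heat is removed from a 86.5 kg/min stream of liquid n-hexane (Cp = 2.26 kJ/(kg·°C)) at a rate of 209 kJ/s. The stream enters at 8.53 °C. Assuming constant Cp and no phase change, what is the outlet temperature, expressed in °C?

T_out = -55.6 °C

Q = 209 kJ/s = 12540 kJ/min
ΔT = Q/(ṁ·Cp) = 12540/(86.5×2.26) = 64.147 K
T_out = 8.53 − 64.147 = -55.617 °C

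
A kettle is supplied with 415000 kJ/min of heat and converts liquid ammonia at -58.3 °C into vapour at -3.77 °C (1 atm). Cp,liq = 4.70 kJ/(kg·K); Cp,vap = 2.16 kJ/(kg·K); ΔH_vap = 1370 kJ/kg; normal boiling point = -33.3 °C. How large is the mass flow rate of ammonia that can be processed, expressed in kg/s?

Δh = 4.70×(-33.3−-58.3) + 1370 + 2.16×(-3.77−-33.3) = 1551.3 kJ/kg
Q = 415000 kJ/min = 6916.7 kJ/s = 6916.7 kJ/s
ṁ = Q/Δh = 6916.7 / 1551.3 = 4.4587 kg/s

ṁ = 4.46 kg/s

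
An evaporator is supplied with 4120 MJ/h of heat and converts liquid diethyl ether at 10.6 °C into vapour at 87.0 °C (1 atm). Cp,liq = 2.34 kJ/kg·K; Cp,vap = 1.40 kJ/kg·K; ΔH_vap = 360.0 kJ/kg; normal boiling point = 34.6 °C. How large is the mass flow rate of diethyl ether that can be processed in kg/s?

ṁ = 2.34 kg/s

Δh = 2.34×(34.6−10.6) + 360.0 + 1.40×(87.0−34.6) = 489.52 kJ/kg
Q = 4120 MJ/h = 1144.4 kJ/s = 1144.4 kJ/s
ṁ = Q/Δh = 1144.4 / 489.52 = 2.3379 kg/s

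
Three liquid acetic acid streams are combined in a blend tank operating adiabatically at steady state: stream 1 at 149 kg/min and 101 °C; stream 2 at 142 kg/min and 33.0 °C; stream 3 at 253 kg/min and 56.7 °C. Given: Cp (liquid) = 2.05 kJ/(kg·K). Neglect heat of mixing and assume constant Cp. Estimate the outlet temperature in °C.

T_out = 62.6 °C

No heat crosses the boundary, so H_out = H_in.
T_out = Σ ṁᵢCp,ᵢTᵢ / Σ ṁᵢCp,ᵢ
      = 69864 / 1115.2 = 62.647 °C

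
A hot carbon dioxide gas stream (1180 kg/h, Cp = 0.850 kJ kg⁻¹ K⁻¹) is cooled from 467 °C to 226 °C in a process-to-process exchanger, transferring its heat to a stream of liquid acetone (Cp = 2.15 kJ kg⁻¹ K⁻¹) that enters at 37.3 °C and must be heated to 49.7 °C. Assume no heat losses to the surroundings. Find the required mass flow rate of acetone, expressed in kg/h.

ṁ_c = 9070 kg/h

Heat released by hot stream: Q = 1180 × 0.850 × (467 − 226) = 241720 kJ/h
Energy balance on cold side (adiabatic exchanger): Q = ṁ_c·Cp_c·(T_c,out − T_c,in)
ṁ_c = 241720 / [2.15 × (49.7 − 37.3)] = 9066.9 kg/h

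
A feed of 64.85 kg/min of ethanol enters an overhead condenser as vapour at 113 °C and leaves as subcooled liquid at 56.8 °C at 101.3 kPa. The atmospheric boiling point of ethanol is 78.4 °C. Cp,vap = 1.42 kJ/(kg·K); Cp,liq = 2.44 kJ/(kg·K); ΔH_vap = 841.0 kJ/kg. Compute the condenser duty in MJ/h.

Q_c = 3670 MJ/h

vapour 113→78.4 °C: -49.132 kJ/kg
condensation at 78.4 °C: -841 kJ/kg
liquid 78.4→56.8 °C: -52.704 kJ/kg
Δh = -49.132 + -841 + -52.704 = -942.84 kJ/kg
Q = ṁ·Δh = 64.85 kg/min × -942.84 kJ/kg = -61143 kJ/min
|Q| = 1019 kW = 3668.6 MJ/h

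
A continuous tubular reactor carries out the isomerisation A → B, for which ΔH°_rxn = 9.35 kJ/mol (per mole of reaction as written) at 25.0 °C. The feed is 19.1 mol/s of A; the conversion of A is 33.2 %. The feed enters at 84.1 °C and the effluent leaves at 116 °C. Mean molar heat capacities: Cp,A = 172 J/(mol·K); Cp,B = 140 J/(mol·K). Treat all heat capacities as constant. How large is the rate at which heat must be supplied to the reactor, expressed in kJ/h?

Q_in = 524000 kJ/h

Extent of reaction ξ = 0.332 × 19.1 = 6.3412 mol/s
Reaction term: ξ·ΔH°_rxn = 6.3412 × 9.35 = 59.29 kJ/s
Sensible, feed 84.1→25 °C: -194.16 kJ/s
Outlet flows (mol/s): A 12.759, B 6.3412
Sensible, products 25→116 °C: 280.49 kJ/s
Q = ΔH = 145.62 kJ/s = 145.62 kW
Heat supplied = 524240 kJ/h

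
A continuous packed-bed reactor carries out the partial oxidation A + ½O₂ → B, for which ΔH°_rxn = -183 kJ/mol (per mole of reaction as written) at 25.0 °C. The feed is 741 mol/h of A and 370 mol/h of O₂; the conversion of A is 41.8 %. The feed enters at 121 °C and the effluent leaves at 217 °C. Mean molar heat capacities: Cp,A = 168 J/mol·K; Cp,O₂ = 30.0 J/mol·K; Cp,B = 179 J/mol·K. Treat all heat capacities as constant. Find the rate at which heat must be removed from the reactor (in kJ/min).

Extent of reaction ξ = 0.418 × 741 = 309.74 mol/h
Reaction term: ξ·ΔH°_rxn = 309.74 × -183 = -56682 kJ/h
Sensible, feed 121→25 °C: -13016 kJ/h
Outlet flows (mol/h): A 431.26, O₂ 215.13, B 309.74
Sensible, products 25→217 °C: 25795 kJ/h
Q = ΔH = -43903 kJ/h = -12.195 kW
Heat removed = 731.72 kJ/min

Q_out = 732 kJ/min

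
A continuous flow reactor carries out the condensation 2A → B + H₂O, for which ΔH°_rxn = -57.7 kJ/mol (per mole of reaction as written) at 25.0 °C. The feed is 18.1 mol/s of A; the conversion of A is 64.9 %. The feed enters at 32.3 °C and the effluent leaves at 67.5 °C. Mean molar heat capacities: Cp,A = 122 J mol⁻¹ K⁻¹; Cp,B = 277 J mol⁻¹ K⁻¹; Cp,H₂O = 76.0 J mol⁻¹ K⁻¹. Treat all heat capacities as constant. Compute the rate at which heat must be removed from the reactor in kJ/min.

Extent of reaction ξ = 0.649 × 18.1 / 2 = 5.8735 mol/s
Reaction term: ξ·ΔH°_rxn = 5.8735 × -57.7 = -338.9 kJ/s
Sensible, feed 32.3→25 °C: -16.12 kJ/s
Outlet flows (mol/s): A 6.3531, B 5.8735, H₂O 5.8735
Sensible, products 25→67.5 °C: 121.06 kJ/s
Q = ΔH = -233.96 kJ/s = -233.96 kW
Heat removed = 14038 kJ/min

Q_out = 14000 kJ/min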